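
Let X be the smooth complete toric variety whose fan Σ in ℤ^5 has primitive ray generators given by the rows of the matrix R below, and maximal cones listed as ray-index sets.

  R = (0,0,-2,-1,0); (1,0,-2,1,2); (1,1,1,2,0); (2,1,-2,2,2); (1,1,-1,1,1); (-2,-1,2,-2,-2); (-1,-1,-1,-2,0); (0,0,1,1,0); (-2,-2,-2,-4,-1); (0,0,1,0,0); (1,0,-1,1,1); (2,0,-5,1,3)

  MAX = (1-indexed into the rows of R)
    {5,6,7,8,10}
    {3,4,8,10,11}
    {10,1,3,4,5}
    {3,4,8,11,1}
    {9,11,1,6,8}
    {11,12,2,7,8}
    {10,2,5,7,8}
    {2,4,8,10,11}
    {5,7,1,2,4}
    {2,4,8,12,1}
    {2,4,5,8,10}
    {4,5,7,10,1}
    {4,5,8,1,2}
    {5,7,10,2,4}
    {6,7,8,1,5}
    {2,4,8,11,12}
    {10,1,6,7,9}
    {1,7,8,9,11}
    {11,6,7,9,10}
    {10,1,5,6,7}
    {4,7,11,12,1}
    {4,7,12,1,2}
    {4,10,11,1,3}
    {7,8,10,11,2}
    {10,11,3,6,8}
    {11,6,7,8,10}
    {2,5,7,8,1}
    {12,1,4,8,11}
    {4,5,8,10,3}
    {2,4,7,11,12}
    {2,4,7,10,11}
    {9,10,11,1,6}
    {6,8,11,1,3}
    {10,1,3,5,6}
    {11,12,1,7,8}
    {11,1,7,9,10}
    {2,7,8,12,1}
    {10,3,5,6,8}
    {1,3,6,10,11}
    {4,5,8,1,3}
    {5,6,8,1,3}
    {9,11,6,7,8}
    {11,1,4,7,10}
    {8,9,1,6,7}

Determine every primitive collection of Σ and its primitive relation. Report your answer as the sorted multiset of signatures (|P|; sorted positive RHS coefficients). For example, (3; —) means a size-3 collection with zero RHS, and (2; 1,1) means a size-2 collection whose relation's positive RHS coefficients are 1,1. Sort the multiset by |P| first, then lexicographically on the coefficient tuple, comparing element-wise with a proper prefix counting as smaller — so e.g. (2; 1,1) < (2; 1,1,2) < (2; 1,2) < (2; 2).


20 minimal non-faces of Δ(Σ) (on 12 rays):

  P = {3,7}:  v_{3} + v_{7} = 0 — sig = (2; —)
  P = {4,6}:  v_{4} + v_{6} = 0 — sig = (2; —)
  P = {5,11}:  v_{5} + v_{11} = v_{4} — sig = (2; 1)
  P = {2,3}:  v_{2} + v_{3} = v_{4} + v_{8} — sig = (2; 1,1)
  P = {2,6}:  v_{2} + v_{6} = v_{7} + v_{8} — sig = (2; 1,1)
  P = {5,9}:  v_{5} + v_{9} = v_{1} + v_{7} — sig = (2; 1,1)
  P = {3,9}:  v_{3} + v_{9} = v_{1} + v_{6} + v_{11} — sig = (2; 1,1,1)
  P = {4,9}:  v_{4} + v_{9} = v_{1} + v_{7} + v_{11} — sig = (2; 1,1,1)
  P = {5,12}:  v_{5} + v_{12} = v_{1} + v_{2} + v_{4} — sig = (2; 1,1,1)
  P = {10,12}:  v_{10} + v_{12} = v_{4} + v_{7} + v_{11} — sig = (2; 1,1,1)
  P = {3,12}:  v_{3} + v_{12} = v_{1} + v_{4} + v_{8} + v_{11} — sig = (2; 1,1,1,1)
  P = {6,12}:  v_{6} + v_{12} = v_{1} + v_{7} + v_{8} + v_{11} — sig = (2; 1,1,1,1)
  P = {2,9}:  v_{2} + v_{9} = v_{1} + 2·v_{7} + v_{8} + v_{11} — sig = (2; 1,1,1,2)
  P = {9,12}:  v_{9} + v_{12} = 2·v_{1} + 2·v_{7} + v_{8} + 2·v_{11} — sig = (2; 1,2,2,2)
  P = {1,8,10}:  v_{1} + v_{8} + v_{10} = 0 — sig = (3; —)
  P = {1,2,11}:  v_{1} + v_{2} + v_{11} = v_{12} — sig = (3; 1)
  P = {4,7,8}:  v_{4} + v_{7} + v_{8} = v_{2} — sig = (3; 1)
  P = {1,2,10}:  v_{1} + v_{2} + v_{10} = v_{4} + v_{7} — sig = (3; 1,1)
  P = {8,9,10}:  v_{8} + v_{9} + v_{10} = v_{6} + v_{7} + v_{11} — sig = (3; 1,1,1)
  P = {1,6,7,11}:  v_{1} + v_{6} + v_{7} + v_{11} = v_{9} — sig = (4; 1)

Signatures (|P|; sorted positive RHS coefficients), sorted:
{ (2; —) ×2,  (2; 1),  (2; 1,1) ×3,  (2; 1,1,1) ×4,  (2; 1,1,1,1) ×2,  (2; 1,1,1,2),  (2; 1,2,2,2),  (3; —),  (3; 1) ×2,  (3; 1,1),  (3; 1,1,1),  (4; 1) }


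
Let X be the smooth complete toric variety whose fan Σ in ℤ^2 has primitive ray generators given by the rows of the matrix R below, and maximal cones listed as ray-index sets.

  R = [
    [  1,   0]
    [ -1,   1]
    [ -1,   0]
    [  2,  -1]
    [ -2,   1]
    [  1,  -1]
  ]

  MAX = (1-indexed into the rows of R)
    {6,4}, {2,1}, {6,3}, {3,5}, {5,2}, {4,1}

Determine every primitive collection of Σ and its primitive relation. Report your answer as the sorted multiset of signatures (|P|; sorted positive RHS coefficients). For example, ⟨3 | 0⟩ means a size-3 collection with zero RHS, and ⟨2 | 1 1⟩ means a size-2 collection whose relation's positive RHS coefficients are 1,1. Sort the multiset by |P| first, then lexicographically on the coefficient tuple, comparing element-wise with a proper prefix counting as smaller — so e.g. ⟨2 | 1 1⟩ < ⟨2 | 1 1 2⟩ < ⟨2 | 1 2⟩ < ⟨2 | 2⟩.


|primitive collections| = 9. Relations:

  P={1,3}:  v_{1} + v_{3} = 0  ⇒ sig = ⟨2 | 0⟩
  P={2,6}:  v_{2} + v_{6} = 0  ⇒ sig = ⟨2 | 0⟩
  P={4,5}:  v_{4} + v_{5} = 0  ⇒ sig = ⟨2 | 0⟩
  P={1,5}:  v_{1} + v_{5} = v_{2}  ⇒ sig = ⟨2 | 1⟩
  P={1,6}:  v_{1} + v_{6} = v_{4}  ⇒ sig = ⟨2 | 1⟩
  P={2,3}:  v_{2} + v_{3} = v_{5}  ⇒ sig = ⟨2 | 1⟩
  P={2,4}:  v_{2} + v_{4} = v_{1}  ⇒ sig = ⟨2 | 1⟩
  P={3,4}:  v_{3} + v_{4} = v_{6}  ⇒ sig = ⟨2 | 1⟩
  P={5,6}:  v_{5} + v_{6} = v_{3}  ⇒ sig = ⟨2 | 1⟩

so the primitive-relation signature multiset is
    ⟨2 | 0⟩
    ⟨2 | 0⟩
    ⟨2 | 0⟩
    ⟨2 | 1⟩
    ⟨2 | 1⟩
    ⟨2 | 1⟩
    ⟨2 | 1⟩
    ⟨2 | 1⟩
    ⟨2 | 1⟩


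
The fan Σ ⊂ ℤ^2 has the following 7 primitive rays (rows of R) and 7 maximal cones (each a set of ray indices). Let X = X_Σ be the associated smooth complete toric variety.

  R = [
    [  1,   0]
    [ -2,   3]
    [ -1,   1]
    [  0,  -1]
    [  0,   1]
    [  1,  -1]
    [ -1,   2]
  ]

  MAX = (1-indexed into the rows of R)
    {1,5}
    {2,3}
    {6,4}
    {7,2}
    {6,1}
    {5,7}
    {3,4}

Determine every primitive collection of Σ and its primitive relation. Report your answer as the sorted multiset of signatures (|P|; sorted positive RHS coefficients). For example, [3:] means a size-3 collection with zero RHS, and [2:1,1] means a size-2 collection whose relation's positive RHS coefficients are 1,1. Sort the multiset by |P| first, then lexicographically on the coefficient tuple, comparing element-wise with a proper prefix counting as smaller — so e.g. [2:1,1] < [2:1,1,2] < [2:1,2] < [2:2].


14 collections generate NE(X_Σ); each relation:

  • {3,6}:  v_{3} + v_{6} = 0  →  sig = [2:]
  • {4,5}:  v_{4} + v_{5} = 0  →  sig = [2:]
  • {1,3}:  v_{1} + v_{3} = v_{5}  →  sig = [2:1]
  • {1,4}:  v_{1} + v_{4} = v_{6}  →  sig = [2:1]
  • {2,6}:  v_{2} + v_{6} = v_{7}  →  sig = [2:1]
  • {3,5}:  v_{3} + v_{5} = v_{7}  →  sig = [2:1]
  • {3,7}:  v_{3} + v_{7} = v_{2}  →  sig = [2:1]
  • {4,7}:  v_{4} + v_{7} = v_{3}  →  sig = [2:1]
  • {5,6}:  v_{5} + v_{6} = v_{1}  →  sig = [2:1]
  • {6,7}:  v_{6} + v_{7} = v_{5}  →  sig = [2:1]
  • {1,2}:  v_{1} + v_{2} = v_{5} + v_{7}  →  sig = [2:1,1]
  • {1,7}:  v_{1} + v_{7} = 2·v_{5}  →  sig = [2:2]
  • {2,4}:  v_{2} + v_{4} = 2·v_{3}  →  sig = [2:2]
  • {2,5}:  v_{2} + v_{5} = 2·v_{7}  →  sig = [2:2]

Sorted signature multiset PRS(X):
    [2:]
    [2:]
    [2:1]
    [2:1]
    [2:1]
    [2:1]
    [2:1]
    [2:1]
    [2:1]
    [2:1]
    [2:1,1]
    [2:2]
    [2:2]
    [2:2]


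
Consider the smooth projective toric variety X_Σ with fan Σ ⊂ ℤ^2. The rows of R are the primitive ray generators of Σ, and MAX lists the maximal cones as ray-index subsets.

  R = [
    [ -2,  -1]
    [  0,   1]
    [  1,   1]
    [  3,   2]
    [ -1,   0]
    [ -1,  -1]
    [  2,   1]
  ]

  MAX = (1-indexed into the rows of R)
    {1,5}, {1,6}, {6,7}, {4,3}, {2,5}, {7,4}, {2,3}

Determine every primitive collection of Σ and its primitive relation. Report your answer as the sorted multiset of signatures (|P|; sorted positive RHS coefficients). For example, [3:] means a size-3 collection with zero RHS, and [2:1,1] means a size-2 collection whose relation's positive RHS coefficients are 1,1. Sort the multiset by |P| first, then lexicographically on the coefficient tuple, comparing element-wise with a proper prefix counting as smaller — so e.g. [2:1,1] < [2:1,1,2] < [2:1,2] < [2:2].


Primitive collections (14):

  • {1,7}:  v_{1} + v_{7} = 0  ⇒ sig = [2:]
  • {3,6}:  v_{3} + v_{6} = 0  ⇒ sig = [2:]
  • {1,3}:  v_{1} + v_{3} = v_{5}  ⇒ sig = [2:1]
  • {1,4}:  v_{1} + v_{4} = v_{3}  ⇒ sig = [2:1]
  • {2,6}:  v_{2} + v_{6} = v_{5}  ⇒ sig = [2:1]
  • {3,5}:  v_{3} + v_{5} = v_{2}  ⇒ sig = [2:1]
  • {3,7}:  v_{3} + v_{7} = v_{4}  ⇒ sig = [2:1]
  • {4,6}:  v_{4} + v_{6} = v_{7}  ⇒ sig = [2:1]
  • {5,6}:  v_{5} + v_{6} = v_{1}  ⇒ sig = [2:1]
  • {5,7}:  v_{5} + v_{7} = v_{3}  ⇒ sig = [2:1]
  • {1,2}:  v_{1} + v_{2} = 2·v_{5}  ⇒ sig = [2:2]
  • {2,7}:  v_{2} + v_{7} = 2·v_{3}  ⇒ sig = [2:2]
  • {4,5}:  v_{4} + v_{5} = 2·v_{3}  ⇒ sig = [2:2]
  • {2,4}:  v_{2} + v_{4} = 3·v_{3}  ⇒ sig = [2:3]

Signatures (|P|; sorted positive RHS coefficients), sorted:
    |P|=2: 14 collections, coeffs (), (), (1), (1), (1), (1), (1), (1), (1), (1), (2), (2), (2), (3)


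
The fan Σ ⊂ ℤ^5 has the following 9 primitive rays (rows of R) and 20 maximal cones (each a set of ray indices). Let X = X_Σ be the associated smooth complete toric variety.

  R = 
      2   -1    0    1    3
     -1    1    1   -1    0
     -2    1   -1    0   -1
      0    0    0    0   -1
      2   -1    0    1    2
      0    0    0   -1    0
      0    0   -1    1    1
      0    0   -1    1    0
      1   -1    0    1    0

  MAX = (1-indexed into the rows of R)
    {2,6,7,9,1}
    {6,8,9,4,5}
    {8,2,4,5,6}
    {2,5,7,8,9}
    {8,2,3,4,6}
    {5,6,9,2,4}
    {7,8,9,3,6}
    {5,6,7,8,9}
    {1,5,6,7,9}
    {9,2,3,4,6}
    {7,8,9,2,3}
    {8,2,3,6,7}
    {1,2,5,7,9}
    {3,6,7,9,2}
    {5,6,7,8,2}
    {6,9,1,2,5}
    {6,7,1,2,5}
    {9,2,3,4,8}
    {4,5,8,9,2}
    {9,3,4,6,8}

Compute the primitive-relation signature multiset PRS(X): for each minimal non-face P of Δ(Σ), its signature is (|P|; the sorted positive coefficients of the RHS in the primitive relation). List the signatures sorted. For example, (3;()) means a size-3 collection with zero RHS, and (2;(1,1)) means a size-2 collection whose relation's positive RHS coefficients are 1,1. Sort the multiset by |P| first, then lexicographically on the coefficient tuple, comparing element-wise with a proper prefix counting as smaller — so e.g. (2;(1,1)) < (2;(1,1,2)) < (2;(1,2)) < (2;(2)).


7 collections generate NE(X_Σ); each relation:

  • {1,4}:  v_{1} + v_{4} = v_{5}  so sig = (2;(1))
  • {3,5}:  v_{3} + v_{5} = v_{7}  so sig = (2;(1))
  • {4,7}:  v_{4} + v_{7} = v_{8}  so sig = (2;(1))
  • {1,8}:  v_{1} + v_{8} = v_{5} + v_{7}  so sig = (2;(1,1))
  • {1,3}:  v_{1} + v_{3} = v_{2} + v_{6} + 2·v_{7} + v_{9}  so sig = (2;(1,1,1,2))
  • {2,6,8,9}:  v_{2} + v_{6} + v_{8} + v_{9} = 0  so sig = (4;())
  • {2,5,6,7,9}:  v_{2} + v_{5} + v_{6} + v_{7} + v_{9} = v_{1}  so sig = (5;(1))

so the primitive-relation signature multiset is
    |P|=2: 5 collections, coeffs (1), (1), (1), (1,1), (1,1,1,2)
    |P|=4: 1 collection, coeffs ()
    |P|=5: 1 collection, coeffs (1)


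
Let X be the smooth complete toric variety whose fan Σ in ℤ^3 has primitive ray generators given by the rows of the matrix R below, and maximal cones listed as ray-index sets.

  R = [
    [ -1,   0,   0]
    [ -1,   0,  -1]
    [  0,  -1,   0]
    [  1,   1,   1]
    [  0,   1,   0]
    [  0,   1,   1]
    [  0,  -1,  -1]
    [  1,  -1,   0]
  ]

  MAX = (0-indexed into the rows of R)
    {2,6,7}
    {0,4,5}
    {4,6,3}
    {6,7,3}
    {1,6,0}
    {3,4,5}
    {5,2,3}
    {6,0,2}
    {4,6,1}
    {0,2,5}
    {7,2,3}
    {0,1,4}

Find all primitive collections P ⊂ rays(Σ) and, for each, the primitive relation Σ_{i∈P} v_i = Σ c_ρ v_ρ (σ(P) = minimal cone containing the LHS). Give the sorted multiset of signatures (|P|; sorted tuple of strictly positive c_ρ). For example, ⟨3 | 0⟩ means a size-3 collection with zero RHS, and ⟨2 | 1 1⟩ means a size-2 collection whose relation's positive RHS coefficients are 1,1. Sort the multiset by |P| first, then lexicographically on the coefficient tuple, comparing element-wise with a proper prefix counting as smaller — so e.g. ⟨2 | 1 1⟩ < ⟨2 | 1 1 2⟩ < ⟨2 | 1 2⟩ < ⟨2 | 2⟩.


12 collections generate NE(X_Σ); each relation:

  {2,4}:  v_{2} + v_{4} = 0  ⇒ sig = ⟨2 | 0⟩
  {5,6}:  v_{5} + v_{6} = 0  ⇒ sig = ⟨2 | 0⟩
  {0,3}:  v_{0} + v_{3} = v_{5}  ⇒ sig = ⟨2 | 1⟩
  {0,7}:  v_{0} + v_{7} = v_{2}  ⇒ sig = ⟨2 | 1⟩
  {1,3}:  v_{1} + v_{3} = v_{4}  ⇒ sig = ⟨2 | 1⟩
  {1,7}:  v_{1} + v_{7} = v_{6}  ⇒ sig = ⟨2 | 1⟩
  {1,2}:  v_{1} + v_{2} = v_{0} + v_{6}  ⇒ sig = ⟨2 | 1 1⟩
  {1,5}:  v_{1} + v_{5} = v_{0} + v_{4}  ⇒ sig = ⟨2 | 1 1⟩
  {4,7}:  v_{4} + v_{7} = v_{3} + v_{6}  ⇒ sig = ⟨2 | 1 1⟩
  {5,7}:  v_{5} + v_{7} = v_{2} + v_{3}  ⇒ sig = ⟨2 | 1 1⟩
  {0,4,6}:  v_{0} + v_{4} + v_{6} = v_{1}  ⇒ sig = ⟨3 | 1⟩
  {2,3,6}:  v_{2} + v_{3} + v_{6} = v_{7}  ⇒ sig = ⟨3 | 1⟩

Sorted signature multiset PRS(X):
{ ⟨2 | 0⟩ ×2,  ⟨2 | 1⟩ ×4,  ⟨2 | 1 1⟩ ×4,  ⟨3 | 1⟩ ×2 }


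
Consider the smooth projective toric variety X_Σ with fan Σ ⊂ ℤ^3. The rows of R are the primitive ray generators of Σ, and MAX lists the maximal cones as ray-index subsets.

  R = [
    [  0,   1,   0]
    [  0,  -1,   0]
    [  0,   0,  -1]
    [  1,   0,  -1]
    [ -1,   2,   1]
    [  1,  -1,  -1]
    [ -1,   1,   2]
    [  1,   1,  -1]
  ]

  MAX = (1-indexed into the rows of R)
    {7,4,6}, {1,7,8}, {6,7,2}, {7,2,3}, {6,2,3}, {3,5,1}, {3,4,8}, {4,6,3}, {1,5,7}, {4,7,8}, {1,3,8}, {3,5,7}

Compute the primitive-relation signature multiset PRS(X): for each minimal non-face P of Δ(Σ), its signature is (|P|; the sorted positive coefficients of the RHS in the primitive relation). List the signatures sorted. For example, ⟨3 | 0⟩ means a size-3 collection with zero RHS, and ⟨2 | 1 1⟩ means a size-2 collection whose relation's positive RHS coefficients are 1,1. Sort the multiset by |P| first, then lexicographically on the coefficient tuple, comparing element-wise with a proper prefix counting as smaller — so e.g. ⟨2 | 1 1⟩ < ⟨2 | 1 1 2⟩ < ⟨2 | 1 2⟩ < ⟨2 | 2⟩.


Primitive collections (14):

  {1,2}:  v_{1} + v_{2} = 0 — sig = ⟨2 | 0⟩
  {1,4}:  v_{1} + v_{4} = v_{8} — sig = ⟨2 | 1⟩
  {1,6}:  v_{1} + v_{6} = v_{4} — sig = ⟨2 | 1⟩
  {2,4}:  v_{2} + v_{4} = v_{6} — sig = ⟨2 | 1⟩
  {2,8}:  v_{2} + v_{8} = v_{4} — sig = ⟨2 | 1⟩
  {5,6}:  v_{5} + v_{6} = v_{1} — sig = ⟨2 | 1⟩
  {2,5}:  v_{2} + v_{5} = v_{3} + v_{7} — sig = ⟨2 | 1 1⟩
  {4,5}:  v_{4} + v_{5} = 2·v_{1} — sig = ⟨2 | 2⟩
  {6,8}:  v_{6} + v_{8} = 2·v_{4} — sig = ⟨2 | 2⟩
  {5,8}:  v_{5} + v_{8} = 3·v_{1} — sig = ⟨2 | 3⟩
  {3,6,7}:  v_{3} + v_{6} + v_{7} = 0 — sig = ⟨3 | 0⟩
  {1,3,7}:  v_{1} + v_{3} + v_{7} = v_{5} — sig = ⟨3 | 1⟩
  {3,4,7}:  v_{3} + v_{4} + v_{7} = v_{1} — sig = ⟨3 | 1⟩
  {3,7,8}:  v_{3} + v_{7} + v_{8} = 2·v_{1} — sig = ⟨3 | 2⟩

Sorted signature multiset PRS(X):
[⟨2 | 0⟩, ⟨2 | 1⟩, ⟨2 | 1⟩, ⟨2 | 1⟩, ⟨2 | 1⟩, ⟨2 | 1⟩, ⟨2 | 1 1⟩, ⟨2 | 2⟩, ⟨2 | 2⟩, ⟨2 | 3⟩, ⟨3 | 0⟩, ⟨3 | 1⟩, ⟨3 | 1⟩, ⟨3 | 2⟩]


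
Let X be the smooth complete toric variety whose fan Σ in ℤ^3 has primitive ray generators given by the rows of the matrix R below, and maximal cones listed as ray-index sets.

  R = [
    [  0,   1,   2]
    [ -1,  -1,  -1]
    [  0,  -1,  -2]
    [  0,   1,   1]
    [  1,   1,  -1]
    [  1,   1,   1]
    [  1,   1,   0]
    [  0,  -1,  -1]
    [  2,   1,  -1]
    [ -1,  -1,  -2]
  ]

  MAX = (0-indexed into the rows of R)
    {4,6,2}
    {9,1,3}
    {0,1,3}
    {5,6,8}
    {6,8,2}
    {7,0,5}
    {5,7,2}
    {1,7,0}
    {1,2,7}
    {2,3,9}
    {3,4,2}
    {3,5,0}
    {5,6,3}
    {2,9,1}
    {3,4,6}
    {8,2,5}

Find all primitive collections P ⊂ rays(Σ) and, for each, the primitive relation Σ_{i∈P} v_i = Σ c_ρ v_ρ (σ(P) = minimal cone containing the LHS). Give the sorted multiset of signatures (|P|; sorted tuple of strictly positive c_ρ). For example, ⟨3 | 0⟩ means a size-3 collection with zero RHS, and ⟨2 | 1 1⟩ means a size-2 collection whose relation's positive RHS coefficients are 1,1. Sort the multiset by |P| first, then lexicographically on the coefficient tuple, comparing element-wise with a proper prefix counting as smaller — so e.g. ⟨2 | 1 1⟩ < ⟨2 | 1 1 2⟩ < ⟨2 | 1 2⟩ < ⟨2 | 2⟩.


Primitive collections (25):

  P = {0,2}:  v_{0} + v_{2} = 0  ⇒ sig = ⟨2 | 0⟩
  P = {1,5}:  v_{1} + v_{5} = 0  ⇒ sig = ⟨2 | 0⟩
  P = {3,7}:  v_{3} + v_{7} = 0  ⇒ sig = ⟨2 | 0⟩
  P = {0,4}:  v_{0} + v_{4} = v_{3} + v_{6}  ⇒ sig = ⟨2 | 1 1⟩
  P = {0,6}:  v_{0} + v_{6} = v_{3} + v_{5}  ⇒ sig = ⟨2 | 1 1⟩
  P = {0,8}:  v_{0} + v_{8} = v_{5} + v_{6}  ⇒ sig = ⟨2 | 1 1⟩
  P = {0,9}:  v_{0} + v_{9} = v_{1} + v_{3}  ⇒ sig = ⟨2 | 1 1⟩
  P = {1,6}:  v_{1} + v_{6} = v_{2} + v_{3}  ⇒ sig = ⟨2 | 1 1⟩
  P = {1,8}:  v_{1} + v_{8} = v_{2} + v_{6}  ⇒ sig = ⟨2 | 1 1⟩
  P = {4,7}:  v_{4} + v_{7} = v_{2} + v_{6}  ⇒ sig = ⟨2 | 1 1⟩
  P = {5,9}:  v_{5} + v_{9} = v_{2} + v_{3}  ⇒ sig = ⟨2 | 1 1⟩
  P = {6,7}:  v_{6} + v_{7} = v_{2} + v_{5}  ⇒ sig = ⟨2 | 1 1⟩
  P = {7,9}:  v_{7} + v_{9} = v_{1} + v_{2}  ⇒ sig = ⟨2 | 1 1⟩
  P = {8,9}:  v_{8} + v_{9} = v_{2} + v_{4}  ⇒ sig = ⟨2 | 1 1⟩
  P = {4,8}:  v_{4} + v_{8} = v_{2} + 3·v_{6}  ⇒ sig = ⟨2 | 1 3⟩
  P = {3,8}:  v_{3} + v_{8} = 2·v_{6}  ⇒ sig = ⟨2 | 2⟩
  P = {4,5}:  v_{4} + v_{5} = 2·v_{6}  ⇒ sig = ⟨2 | 2⟩
  P = {1,4}:  v_{1} + v_{4} = 2·v_{2} + 2·v_{3}  ⇒ sig = ⟨2 | 2 2⟩
  P = {6,9}:  v_{6} + v_{9} = 2·v_{2} + 2·v_{3}  ⇒ sig = ⟨2 | 2 2⟩
  P = {7,8}:  v_{7} + v_{8} = 2·v_{2} + 2·v_{5}  ⇒ sig = ⟨2 | 2 2⟩
  P = {4,9}:  v_{4} + v_{9} = 3·v_{2} + 3·v_{3}  ⇒ sig = ⟨2 | 3 3⟩
  P = {1,2,3}:  v_{1} + v_{2} + v_{3} = v_{9}  ⇒ sig = ⟨3 | 1⟩
  P = {2,3,5}:  v_{2} + v_{3} + v_{5} = v_{6}  ⇒ sig = ⟨3 | 1⟩
  P = {2,3,6}:  v_{2} + v_{3} + v_{6} = v_{4}  ⇒ sig = ⟨3 | 1⟩
  P = {2,5,6}:  v_{2} + v_{5} + v_{6} = v_{8}  ⇒ sig = ⟨3 | 1⟩

Signatures (|P|; sorted positive RHS coefficients), sorted:
    ⟨2 | 0⟩
    ⟨2 | 0⟩
    ⟨2 | 0⟩
    ⟨2 | 1 1⟩
    ⟨2 | 1 1⟩
    ⟨2 | 1 1⟩
    ⟨2 | 1 1⟩
    ⟨2 | 1 1⟩
    ⟨2 | 1 1⟩
    ⟨2 | 1 1⟩
    ⟨2 | 1 1⟩
    ⟨2 | 1 1⟩
    ⟨2 | 1 1⟩
    ⟨2 | 1 1⟩
    ⟨2 | 1 3⟩
    ⟨2 | 2⟩
    ⟨2 | 2⟩
    ⟨2 | 2 2⟩
    ⟨2 | 2 2⟩
    ⟨2 | 2 2⟩
    ⟨2 | 3 3⟩
    ⟨3 | 1⟩
    ⟨3 | 1⟩
    ⟨3 | 1⟩
    ⟨3 | 1⟩


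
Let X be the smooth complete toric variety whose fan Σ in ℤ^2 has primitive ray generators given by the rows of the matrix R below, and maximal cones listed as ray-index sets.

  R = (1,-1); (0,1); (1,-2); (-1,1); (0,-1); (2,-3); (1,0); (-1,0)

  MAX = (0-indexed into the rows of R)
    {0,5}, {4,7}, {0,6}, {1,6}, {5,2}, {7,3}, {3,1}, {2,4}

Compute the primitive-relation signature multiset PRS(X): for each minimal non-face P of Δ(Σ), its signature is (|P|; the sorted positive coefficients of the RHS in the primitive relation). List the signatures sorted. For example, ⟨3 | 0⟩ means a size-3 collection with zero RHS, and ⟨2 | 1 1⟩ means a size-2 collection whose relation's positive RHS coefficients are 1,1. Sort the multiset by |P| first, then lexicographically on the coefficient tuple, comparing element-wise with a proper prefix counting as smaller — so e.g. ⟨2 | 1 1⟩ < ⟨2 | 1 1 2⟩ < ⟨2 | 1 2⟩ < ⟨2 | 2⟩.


The 20 primitive collections of Σ (r=8, n=2):

  • {0,3}:  v_{0} + v_{3} = 0 ; sig = ⟨2 | 0⟩
  • {1,4}:  v_{1} + v_{4} = 0 ; sig = ⟨2 | 0⟩
  • {6,7}:  v_{6} + v_{7} = 0 ; sig = ⟨2 | 0⟩
  • {0,1}:  v_{0} + v_{1} = v_{6} ; sig = ⟨2 | 1⟩
  • {0,2}:  v_{0} + v_{2} = v_{5} ; sig = ⟨2 | 1⟩
  • {0,4}:  v_{0} + v_{4} = v_{2} ; sig = ⟨2 | 1⟩
  • {0,7}:  v_{0} + v_{7} = v_{4} ; sig = ⟨2 | 1⟩
  • {1,2}:  v_{1} + v_{2} = v_{0} ; sig = ⟨2 | 1⟩
  • {1,7}:  v_{1} + v_{7} = v_{3} ; sig = ⟨2 | 1⟩
  • {2,3}:  v_{2} + v_{3} = v_{4} ; sig = ⟨2 | 1⟩
  • {3,4}:  v_{3} + v_{4} = v_{7} ; sig = ⟨2 | 1⟩
  • {3,5}:  v_{3} + v_{5} = v_{2} ; sig = ⟨2 | 1⟩
  • {3,6}:  v_{3} + v_{6} = v_{1} ; sig = ⟨2 | 1⟩
  • {4,6}:  v_{4} + v_{6} = v_{0} ; sig = ⟨2 | 1⟩
  • {5,7}:  v_{5} + v_{7} = v_{2} + v_{4} ; sig = ⟨2 | 1 1⟩
  • {1,5}:  v_{1} + v_{5} = 2·v_{0} ; sig = ⟨2 | 2⟩
  • {2,6}:  v_{2} + v_{6} = 2·v_{0} ; sig = ⟨2 | 2⟩
  • {2,7}:  v_{2} + v_{7} = 2·v_{4} ; sig = ⟨2 | 2⟩
  • {4,5}:  v_{4} + v_{5} = 2·v_{2} ; sig = ⟨2 | 2⟩
  • {5,6}:  v_{5} + v_{6} = 3·v_{0} ; sig = ⟨2 | 3⟩

so the primitive-relation signature multiset is
{ ⟨2 | 0⟩ ×3,  ⟨2 | 1⟩ ×11,  ⟨2 | 1 1⟩,  ⟨2 | 2⟩ ×4,  ⟨2 | 3⟩ }


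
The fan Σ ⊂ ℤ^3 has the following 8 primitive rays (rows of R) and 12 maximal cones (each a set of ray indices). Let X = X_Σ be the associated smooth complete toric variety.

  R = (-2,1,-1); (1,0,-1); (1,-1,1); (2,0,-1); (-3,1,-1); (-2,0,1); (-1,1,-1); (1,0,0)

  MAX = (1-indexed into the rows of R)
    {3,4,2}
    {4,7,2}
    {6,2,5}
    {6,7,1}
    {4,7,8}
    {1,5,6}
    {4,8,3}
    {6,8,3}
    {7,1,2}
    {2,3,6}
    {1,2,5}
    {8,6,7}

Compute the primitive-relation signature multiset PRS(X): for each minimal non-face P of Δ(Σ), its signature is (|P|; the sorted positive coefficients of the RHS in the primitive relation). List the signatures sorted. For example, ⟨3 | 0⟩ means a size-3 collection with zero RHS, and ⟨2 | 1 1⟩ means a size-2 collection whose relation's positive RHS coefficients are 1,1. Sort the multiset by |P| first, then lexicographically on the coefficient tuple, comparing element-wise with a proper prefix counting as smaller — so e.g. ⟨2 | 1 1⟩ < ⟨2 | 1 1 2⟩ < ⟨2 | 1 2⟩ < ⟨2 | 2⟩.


Minimal non-faces — 12 found among 8 rays, 12 max cones:

  {3,7}:  v_{3} + v_{7} = 0  →  sig = ⟨2 | 0⟩
  {4,6}:  v_{4} + v_{6} = 0  →  sig = ⟨2 | 0⟩
  {1,8}:  v_{1} + v_{8} = v_{7}  →  sig = ⟨2 | 1⟩
  {2,8}:  v_{2} + v_{8} = v_{4}  →  sig = ⟨2 | 1⟩
  {5,8}:  v_{5} + v_{8} = v_{1}  →  sig = ⟨2 | 1⟩
  {1,3}:  v_{1} + v_{3} = v_{2} + v_{6}  →  sig = ⟨2 | 1 1⟩
  {1,4}:  v_{1} + v_{4} = v_{2} + v_{7}  →  sig = ⟨2 | 1 1⟩
  {4,5}:  v_{4} + v_{5} = v_{1} + v_{2}  →  sig = ⟨2 | 1 1⟩
  {5,7}:  v_{5} + v_{7} = 2·v_{1}  →  sig = ⟨2 | 2⟩
  {3,5}:  v_{3} + v_{5} = 2·v_{2} + 2·v_{6}  →  sig = ⟨2 | 2 2⟩
  {1,2,6}:  v_{1} + v_{2} + v_{6} = v_{5}  →  sig = ⟨3 | 1⟩
  {2,6,7}:  v_{2} + v_{6} + v_{7} = v_{1}  →  sig = ⟨3 | 1⟩

Sorted signature multiset PRS(X):
    ⟨2 | 0⟩
    ⟨2 | 0⟩
    ⟨2 | 1⟩
    ⟨2 | 1⟩
    ⟨2 | 1⟩
    ⟨2 | 1 1⟩
    ⟨2 | 1 1⟩
    ⟨2 | 1 1⟩
    ⟨2 | 2⟩
    ⟨2 | 2 2⟩
    ⟨3 | 1⟩
    ⟨3 | 1⟩


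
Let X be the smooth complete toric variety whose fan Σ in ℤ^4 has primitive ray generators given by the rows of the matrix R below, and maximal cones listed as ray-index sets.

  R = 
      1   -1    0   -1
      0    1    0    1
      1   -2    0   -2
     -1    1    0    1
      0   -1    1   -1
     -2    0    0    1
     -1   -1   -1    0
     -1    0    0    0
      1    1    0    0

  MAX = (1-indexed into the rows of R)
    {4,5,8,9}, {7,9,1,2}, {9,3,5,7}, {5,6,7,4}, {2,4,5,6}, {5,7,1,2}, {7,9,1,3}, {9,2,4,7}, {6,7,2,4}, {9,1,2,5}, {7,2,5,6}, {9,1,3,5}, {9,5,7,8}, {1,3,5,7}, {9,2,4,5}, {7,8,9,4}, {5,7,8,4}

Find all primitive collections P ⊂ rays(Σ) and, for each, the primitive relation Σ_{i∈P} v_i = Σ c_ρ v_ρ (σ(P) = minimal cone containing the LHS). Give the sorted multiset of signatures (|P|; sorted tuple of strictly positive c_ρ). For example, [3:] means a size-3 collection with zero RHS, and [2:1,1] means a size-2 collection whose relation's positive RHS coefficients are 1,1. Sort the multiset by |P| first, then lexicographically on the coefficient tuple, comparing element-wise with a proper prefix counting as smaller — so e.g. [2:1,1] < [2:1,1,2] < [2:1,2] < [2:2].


14 collections generate NE(X_Σ); each relation:

  P = {1,4}:  v_{1} + v_{4} = 0  so sig = [2:]
  P = {2,3}:  v_{2} + v_{3} = v_{1}  so sig = [2:1]
  P = {2,8}:  v_{2} + v_{8} = v_{4}  so sig = [2:1]
  P = {6,9}:  v_{6} + v_{9} = v_{4}  so sig = [2:1]
  P = {3,6}:  v_{3} + v_{6} = v_{5} + v_{7}  so sig = [2:1,1]
  P = {1,6}:  v_{1} + v_{6} = v_{2} + v_{5} + v_{7}  so sig = [2:1,1,1]
  P = {1,8}:  v_{1} + v_{8} = v_{5} + v_{7} + v_{9}  so sig = [2:1,1,1]
  P = {3,4}:  v_{3} + v_{4} = v_{5} + v_{7} + v_{9}  so sig = [2:1,1,1]
  P = {6,8}:  v_{6} + v_{8} = 2·v_{4} + v_{5} + v_{7}  so sig = [2:1,1,2]
  P = {3,8}:  v_{3} + v_{8} = 2·v_{5} + 2·v_{7} + 2·v_{9}  so sig = [2:2,2,2]
  P = {2,5,7,9}:  v_{2} + v_{5} + v_{7} + v_{9} = 0  so sig = [4:]
  P = {1,5,7,9}:  v_{1} + v_{5} + v_{7} + v_{9} = v_{3}  so sig = [4:1]
  P = {2,4,5,7}:  v_{2} + v_{4} + v_{5} + v_{7} = v_{6}  so sig = [4:1]
  P = {4,5,7,9}:  v_{4} + v_{5} + v_{7} + v_{9} = v_{8}  so sig = [4:1]

Hence PRS(X_Σ) =
[[2:], [2:1], [2:1], [2:1], [2:1,1], [2:1,1,1], [2:1,1,1], [2:1,1,1], [2:1,1,2], [2:2,2,2], [4:], [4:1], [4:1], [4:1]]


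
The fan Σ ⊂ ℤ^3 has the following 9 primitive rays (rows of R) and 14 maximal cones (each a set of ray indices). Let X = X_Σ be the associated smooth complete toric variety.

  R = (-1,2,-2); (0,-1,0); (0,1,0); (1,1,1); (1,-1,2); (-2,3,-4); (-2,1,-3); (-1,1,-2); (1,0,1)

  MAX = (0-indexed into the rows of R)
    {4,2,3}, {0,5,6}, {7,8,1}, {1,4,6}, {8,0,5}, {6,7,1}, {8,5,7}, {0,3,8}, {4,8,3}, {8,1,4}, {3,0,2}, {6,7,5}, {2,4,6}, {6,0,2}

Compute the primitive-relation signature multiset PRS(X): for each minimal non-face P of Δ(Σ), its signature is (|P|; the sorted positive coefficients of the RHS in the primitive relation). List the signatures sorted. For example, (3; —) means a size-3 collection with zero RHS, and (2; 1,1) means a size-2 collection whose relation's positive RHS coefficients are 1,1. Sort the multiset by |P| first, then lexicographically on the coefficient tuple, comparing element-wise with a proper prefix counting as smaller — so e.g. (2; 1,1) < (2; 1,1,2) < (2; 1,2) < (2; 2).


Primitive collections (15):

  P={1,2}:  v_{1} + v_{2} = 0  →  sig = (2; —)
  P={4,7}:  v_{4} + v_{7} = 0  →  sig = (2; —)
  P={0,1}:  v_{0} + v_{1} = v_{7}  →  sig = (2; 1)
  P={0,4}:  v_{0} + v_{4} = v_{2}  →  sig = (2; 1)
  P={0,7}:  v_{0} + v_{7} = v_{5}  →  sig = (2; 1)
  P={1,3}:  v_{1} + v_{3} = v_{8}  →  sig = (2; 1)
  P={2,7}:  v_{2} + v_{7} = v_{0}  →  sig = (2; 1)
  P={2,8}:  v_{2} + v_{8} = v_{3}  →  sig = (2; 1)
  P={3,6}:  v_{3} + v_{6} = v_{0}  →  sig = (2; 1)
  P={4,5}:  v_{4} + v_{5} = v_{0}  →  sig = (2; 1)
  P={6,8}:  v_{6} + v_{8} = v_{7}  →  sig = (2; 1)
  P={3,7}:  v_{3} + v_{7} = v_{0} + v_{8}  →  sig = (2; 1,1)
  P={3,5}:  v_{3} + v_{5} = 2·v_{0} + v_{8}  →  sig = (2; 1,2)
  P={1,5}:  v_{1} + v_{5} = 2·v_{7}  →  sig = (2; 2)
  P={2,5}:  v_{2} + v_{5} = 2·v_{0}  →  sig = (2; 2)

Signatures (|P|; sorted positive RHS coefficients), sorted:
[(2; —), (2; —), (2; 1), (2; 1), (2; 1), (2; 1), (2; 1), (2; 1), (2; 1), (2; 1), (2; 1), (2; 1,1), (2; 1,2), (2; 2), (2; 2)]


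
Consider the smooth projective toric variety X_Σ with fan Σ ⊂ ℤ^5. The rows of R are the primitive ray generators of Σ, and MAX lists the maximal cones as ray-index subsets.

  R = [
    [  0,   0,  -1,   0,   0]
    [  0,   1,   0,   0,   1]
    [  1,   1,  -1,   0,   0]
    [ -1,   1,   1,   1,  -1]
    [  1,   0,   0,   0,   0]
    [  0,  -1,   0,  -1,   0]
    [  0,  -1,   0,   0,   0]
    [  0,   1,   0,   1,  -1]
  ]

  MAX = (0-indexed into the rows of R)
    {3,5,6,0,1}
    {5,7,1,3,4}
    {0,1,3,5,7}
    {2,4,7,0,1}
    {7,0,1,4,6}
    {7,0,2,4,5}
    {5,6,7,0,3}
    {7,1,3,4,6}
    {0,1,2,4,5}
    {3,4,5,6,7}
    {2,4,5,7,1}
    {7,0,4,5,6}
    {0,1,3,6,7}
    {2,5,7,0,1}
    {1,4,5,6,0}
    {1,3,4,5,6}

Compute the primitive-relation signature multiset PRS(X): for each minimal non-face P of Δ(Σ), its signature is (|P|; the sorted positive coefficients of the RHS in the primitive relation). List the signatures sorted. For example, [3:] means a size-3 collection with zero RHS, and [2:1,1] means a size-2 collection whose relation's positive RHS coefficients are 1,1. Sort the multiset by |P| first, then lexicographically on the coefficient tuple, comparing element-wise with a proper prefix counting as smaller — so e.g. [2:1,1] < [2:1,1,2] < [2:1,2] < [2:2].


5 minimal non-faces of Δ(Σ) (on 8 rays):

  P = {2,6}:  v_{2} + v_{6} = v_{0} + v_{4}  →  sig = [2:1,1]
  P = {2,3}:  v_{2} + v_{3} = v_{1} + v_{5} + 2·v_{7}  →  sig = [2:1,1,2]
  P = {0,3,4}:  v_{0} + v_{3} + v_{4} = v_{7}  →  sig = [3:1]
  P = {1,5,6,7}:  v_{1} + v_{5} + v_{6} + v_{7} = 0  →  sig = [4:]
  P = {0,1,4,5,7}:  v_{0} + v_{1} + v_{4} + v_{5} + v_{7} = v_{2}  →  sig = [5:1]

Sorted signature multiset PRS(X):
    [2:1,1]
    [2:1,1,2]
    [3:1]
    [4:]
    [5:1]


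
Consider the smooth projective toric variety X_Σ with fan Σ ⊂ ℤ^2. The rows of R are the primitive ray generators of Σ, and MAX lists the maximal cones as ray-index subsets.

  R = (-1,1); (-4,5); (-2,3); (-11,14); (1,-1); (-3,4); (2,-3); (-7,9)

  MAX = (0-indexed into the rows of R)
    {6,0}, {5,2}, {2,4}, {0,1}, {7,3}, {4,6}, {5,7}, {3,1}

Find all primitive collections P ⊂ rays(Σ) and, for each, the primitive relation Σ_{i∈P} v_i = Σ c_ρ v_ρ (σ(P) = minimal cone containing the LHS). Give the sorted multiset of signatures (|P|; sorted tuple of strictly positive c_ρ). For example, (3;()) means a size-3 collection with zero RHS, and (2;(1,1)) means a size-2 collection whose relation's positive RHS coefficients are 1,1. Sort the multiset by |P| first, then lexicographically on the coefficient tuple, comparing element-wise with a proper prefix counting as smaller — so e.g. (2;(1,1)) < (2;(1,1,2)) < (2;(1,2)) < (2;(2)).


Primitive collections (20):

  • {0,4}:  v_{0} + v_{4} = 0  ⟹  sig = (2;())
  • {2,6}:  v_{2} + v_{6} = 0  ⟹  sig = (2;())
  • {0,2}:  v_{0} + v_{2} = v_{5}  ⟹  sig = (2;(1))
  • {0,5}:  v_{0} + v_{5} = v_{1}  ⟹  sig = (2;(1))
  • {1,4}:  v_{1} + v_{4} = v_{5}  ⟹  sig = (2;(1))
  • {1,5}:  v_{1} + v_{5} = v_{7}  ⟹  sig = (2;(1))
  • {1,7}:  v_{1} + v_{7} = v_{3}  ⟹  sig = (2;(1))
  • {4,5}:  v_{4} + v_{5} = v_{2}  ⟹  sig = (2;(1))
  • {5,6}:  v_{5} + v_{6} = v_{0}  ⟹  sig = (2;(1))
  • {3,4}:  v_{3} + v_{4} = v_{5} + v_{7}  ⟹  sig = (2;(1,1))
  • {6,7}:  v_{6} + v_{7} = v_{0} + v_{1}  ⟹  sig = (2;(1,1))
  • {2,3}:  v_{2} + v_{3} = 2·v_{5} + v_{7}  ⟹  sig = (2;(1,2))
  • {3,6}:  v_{3} + v_{6} = v_{0} + 2·v_{1}  ⟹  sig = (2;(1,2))
  • {0,7}:  v_{0} + v_{7} = 2·v_{1}  ⟹  sig = (2;(2))
  • {1,2}:  v_{1} + v_{2} = 2·v_{5}  ⟹  sig = (2;(2))
  • {1,6}:  v_{1} + v_{6} = 2·v_{0}  ⟹  sig = (2;(2))
  • {3,5}:  v_{3} + v_{5} = 2·v_{7}  ⟹  sig = (2;(2))
  • {4,7}:  v_{4} + v_{7} = 2·v_{5}  ⟹  sig = (2;(2))
  • {0,3}:  v_{0} + v_{3} = 3·v_{1}  ⟹  sig = (2;(3))
  • {2,7}:  v_{2} + v_{7} = 3·v_{5}  ⟹  sig = (2;(3))

Sorted signature multiset PRS(X):
    (2;())
    (2;())
    (2;(1))
    (2;(1))
    (2;(1))
    (2;(1))
    (2;(1))
    (2;(1))
    (2;(1))
    (2;(1,1))
    (2;(1,1))
    (2;(1,2))
    (2;(1,2))
    (2;(2))
    (2;(2))
    (2;(2))
    (2;(2))
    (2;(2))
    (2;(3))
    (2;(3))


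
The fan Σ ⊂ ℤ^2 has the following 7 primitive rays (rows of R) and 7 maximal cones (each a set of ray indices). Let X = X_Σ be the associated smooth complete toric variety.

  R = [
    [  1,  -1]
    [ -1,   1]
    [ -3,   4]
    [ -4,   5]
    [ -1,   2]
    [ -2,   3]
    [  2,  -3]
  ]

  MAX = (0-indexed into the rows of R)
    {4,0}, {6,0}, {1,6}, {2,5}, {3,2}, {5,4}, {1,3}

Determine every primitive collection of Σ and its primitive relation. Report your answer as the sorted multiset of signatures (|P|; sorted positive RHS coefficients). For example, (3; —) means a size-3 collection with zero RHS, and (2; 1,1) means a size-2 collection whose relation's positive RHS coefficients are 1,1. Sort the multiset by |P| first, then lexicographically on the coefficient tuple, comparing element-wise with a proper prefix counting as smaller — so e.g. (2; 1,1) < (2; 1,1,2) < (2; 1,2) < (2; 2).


Minimal non-faces — 14 found among 7 rays, 7 max cones:

  P={0,1}:  v_{0} + v_{1} = 0  so sig = (2; —)
  P={5,6}:  v_{5} + v_{6} = 0  so sig = (2; —)
  P={0,2}:  v_{0} + v_{2} = v_{5}  so sig = (2; 1)
  P={0,3}:  v_{0} + v_{3} = v_{2}  so sig = (2; 1)
  P={0,5}:  v_{0} + v_{5} = v_{4}  so sig = (2; 1)
  P={1,2}:  v_{1} + v_{2} = v_{3}  so sig = (2; 1)
  P={1,4}:  v_{1} + v_{4} = v_{5}  so sig = (2; 1)
  P={1,5}:  v_{1} + v_{5} = v_{2}  so sig = (2; 1)
  P={2,6}:  v_{2} + v_{6} = v_{1}  so sig = (2; 1)
  P={4,6}:  v_{4} + v_{6} = v_{0}  so sig = (2; 1)
  P={3,4}:  v_{3} + v_{4} = v_{2} + v_{5}  so sig = (2; 1,1)
  P={2,4}:  v_{2} + v_{4} = 2·v_{5}  so sig = (2; 2)
  P={3,5}:  v_{3} + v_{5} = 2·v_{2}  so sig = (2; 2)
  P={3,6}:  v_{3} + v_{6} = 2·v_{1}  so sig = (2; 2)

Signatures (|P|; sorted positive RHS coefficients), sorted:
{ (2; —) ×2,  (2; 1) ×8,  (2; 1,1),  (2; 2) ×3 }


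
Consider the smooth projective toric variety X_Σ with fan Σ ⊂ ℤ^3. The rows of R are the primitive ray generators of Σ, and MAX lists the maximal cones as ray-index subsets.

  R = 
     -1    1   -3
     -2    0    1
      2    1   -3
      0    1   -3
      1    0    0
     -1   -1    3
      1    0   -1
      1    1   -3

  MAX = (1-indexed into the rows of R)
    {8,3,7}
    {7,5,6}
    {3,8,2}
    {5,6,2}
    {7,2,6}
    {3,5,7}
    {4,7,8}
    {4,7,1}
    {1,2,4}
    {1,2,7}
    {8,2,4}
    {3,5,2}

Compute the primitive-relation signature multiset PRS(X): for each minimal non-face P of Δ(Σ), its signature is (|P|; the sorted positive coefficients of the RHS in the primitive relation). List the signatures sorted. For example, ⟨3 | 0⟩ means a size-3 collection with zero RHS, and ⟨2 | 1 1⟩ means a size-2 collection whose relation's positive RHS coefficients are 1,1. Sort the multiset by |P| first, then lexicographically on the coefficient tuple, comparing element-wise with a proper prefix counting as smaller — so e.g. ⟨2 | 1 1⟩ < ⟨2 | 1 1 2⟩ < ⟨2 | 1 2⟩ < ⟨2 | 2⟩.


|primitive collections| = 14. Relations:

  P = {6,8}:  v_{6} + v_{8} = 0 — sig = ⟨2 | 0⟩
  P = {1,5}:  v_{1} + v_{5} = v_{4} — sig = ⟨2 | 1⟩
  P = {3,6}:  v_{3} + v_{6} = v_{5} — sig = ⟨2 | 1⟩
  P = {4,5}:  v_{4} + v_{5} = v_{8} — sig = ⟨2 | 1⟩
  P = {5,8}:  v_{5} + v_{8} = v_{3} — sig = ⟨2 | 1⟩
  P = {1,3}:  v_{1} + v_{3} = v_{4} + v_{8} — sig = ⟨2 | 1 1⟩
  P = {4,6}:  v_{4} + v_{6} = v_{2} + v_{7} — sig = ⟨2 | 1 1⟩
  P = {1,8}:  v_{1} + v_{8} = 2·v_{4} — sig = ⟨2 | 2⟩
  P = {3,4}:  v_{3} + v_{4} = 2·v_{8} — sig = ⟨2 | 2⟩
  P = {1,6}:  v_{1} + v_{6} = 2·v_{2} + 2·v_{7} — sig = ⟨2 | 2 2⟩
  P = {2,5,7}:  v_{2} + v_{5} + v_{7} = 0 — sig = ⟨3 | 0⟩
  P = {2,3,7}:  v_{2} + v_{3} + v_{7} = v_{8} — sig = ⟨3 | 1⟩
  P = {2,4,7}:  v_{2} + v_{4} + v_{7} = v_{1} — sig = ⟨3 | 1⟩
  P = {2,7,8}:  v_{2} + v_{7} + v_{8} = v_{4} — sig = ⟨3 | 1⟩

Hence PRS(X_Σ) =
    ⟨2 | 0⟩
    ⟨2 | 1⟩
    ⟨2 | 1⟩
    ⟨2 | 1⟩
    ⟨2 | 1⟩
    ⟨2 | 1 1⟩
    ⟨2 | 1 1⟩
    ⟨2 | 2⟩
    ⟨2 | 2⟩
    ⟨2 | 2 2⟩
    ⟨3 | 0⟩
    ⟨3 | 1⟩
    ⟨3 | 1⟩
    ⟨3 | 1⟩


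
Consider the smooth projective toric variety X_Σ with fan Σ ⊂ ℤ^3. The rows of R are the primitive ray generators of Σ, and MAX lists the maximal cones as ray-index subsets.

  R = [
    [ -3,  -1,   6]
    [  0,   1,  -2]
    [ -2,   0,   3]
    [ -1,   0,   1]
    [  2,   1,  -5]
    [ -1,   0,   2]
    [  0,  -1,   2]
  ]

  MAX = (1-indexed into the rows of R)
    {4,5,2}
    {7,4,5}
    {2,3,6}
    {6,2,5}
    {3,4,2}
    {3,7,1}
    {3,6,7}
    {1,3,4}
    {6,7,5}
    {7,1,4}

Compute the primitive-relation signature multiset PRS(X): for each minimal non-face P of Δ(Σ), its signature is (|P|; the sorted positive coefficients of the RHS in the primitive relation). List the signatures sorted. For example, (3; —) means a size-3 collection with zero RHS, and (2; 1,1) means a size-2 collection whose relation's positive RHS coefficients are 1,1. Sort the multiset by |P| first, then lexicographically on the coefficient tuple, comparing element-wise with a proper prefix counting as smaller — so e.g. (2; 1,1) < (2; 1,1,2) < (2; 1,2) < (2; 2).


The 7 primitive collections of Σ (r=7, n=3):

  P = {2,7}:  v_{2} + v_{7} = 0 — sig = (2; —)
  P = {1,5}:  v_{1} + v_{5} = v_{4} — sig = (2; 1)
  P = {3,5}:  v_{3} + v_{5} = v_{2} — sig = (2; 1)
  P = {4,6}:  v_{4} + v_{6} = v_{3} — sig = (2; 1)
  P = {1,2}:  v_{1} + v_{2} = v_{3} + v_{4} — sig = (2; 1,1)
  P = {1,6}:  v_{1} + v_{6} = 2·v_{3} + v_{7} — sig = (2; 1,2)
  P = {3,4,7}:  v_{3} + v_{4} + v_{7} = v_{1} — sig = (3; 1)

Signatures (|P|; sorted positive RHS coefficients), sorted:
{ (2; —),  (2; 1) ×3,  (2; 1,1),  (2; 1,2),  (3; 1) }


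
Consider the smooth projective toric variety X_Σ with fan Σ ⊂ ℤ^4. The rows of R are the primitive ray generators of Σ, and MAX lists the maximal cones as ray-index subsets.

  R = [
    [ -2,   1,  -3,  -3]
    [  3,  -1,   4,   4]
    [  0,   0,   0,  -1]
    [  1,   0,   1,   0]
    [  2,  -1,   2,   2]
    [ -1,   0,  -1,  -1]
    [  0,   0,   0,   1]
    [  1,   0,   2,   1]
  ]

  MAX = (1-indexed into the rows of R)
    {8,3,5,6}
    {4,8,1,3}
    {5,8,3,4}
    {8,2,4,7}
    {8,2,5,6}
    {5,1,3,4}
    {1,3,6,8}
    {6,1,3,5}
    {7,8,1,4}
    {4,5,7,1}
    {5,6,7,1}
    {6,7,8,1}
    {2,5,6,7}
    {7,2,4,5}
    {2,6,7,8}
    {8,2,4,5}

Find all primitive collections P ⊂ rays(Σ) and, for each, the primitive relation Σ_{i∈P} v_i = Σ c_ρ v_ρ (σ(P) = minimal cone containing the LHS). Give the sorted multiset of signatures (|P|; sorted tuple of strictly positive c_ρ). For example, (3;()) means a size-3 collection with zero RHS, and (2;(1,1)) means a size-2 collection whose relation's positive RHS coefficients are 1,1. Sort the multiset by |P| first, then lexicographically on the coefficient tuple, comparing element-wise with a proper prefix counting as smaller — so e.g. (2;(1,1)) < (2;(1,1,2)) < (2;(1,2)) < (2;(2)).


Minimal non-faces — 6 found among 8 rays, 16 max cones:

  P={3,7}:  v_{3} + v_{7} = 0  so sig = (2;())
  P={4,6}:  v_{4} + v_{6} = v_{3}  so sig = (2;(1))
  P={1,2}:  v_{1} + v_{2} = v_{4} + v_{7}  so sig = (2;(1,1))
  P={2,3}:  v_{2} + v_{3} = v_{5} + v_{8}  so sig = (2;(1,1))
  P={1,5,8}:  v_{1} + v_{5} + v_{8} = v_{4}  so sig = (3;(1))
  P={5,7,8}:  v_{5} + v_{7} + v_{8} = v_{2}  so sig = (3;(1))

Hence PRS(X_Σ) =
{ (2;()),  (2;(1)),  (2;(1,1)) ×2,  (3;(1)) ×2 }


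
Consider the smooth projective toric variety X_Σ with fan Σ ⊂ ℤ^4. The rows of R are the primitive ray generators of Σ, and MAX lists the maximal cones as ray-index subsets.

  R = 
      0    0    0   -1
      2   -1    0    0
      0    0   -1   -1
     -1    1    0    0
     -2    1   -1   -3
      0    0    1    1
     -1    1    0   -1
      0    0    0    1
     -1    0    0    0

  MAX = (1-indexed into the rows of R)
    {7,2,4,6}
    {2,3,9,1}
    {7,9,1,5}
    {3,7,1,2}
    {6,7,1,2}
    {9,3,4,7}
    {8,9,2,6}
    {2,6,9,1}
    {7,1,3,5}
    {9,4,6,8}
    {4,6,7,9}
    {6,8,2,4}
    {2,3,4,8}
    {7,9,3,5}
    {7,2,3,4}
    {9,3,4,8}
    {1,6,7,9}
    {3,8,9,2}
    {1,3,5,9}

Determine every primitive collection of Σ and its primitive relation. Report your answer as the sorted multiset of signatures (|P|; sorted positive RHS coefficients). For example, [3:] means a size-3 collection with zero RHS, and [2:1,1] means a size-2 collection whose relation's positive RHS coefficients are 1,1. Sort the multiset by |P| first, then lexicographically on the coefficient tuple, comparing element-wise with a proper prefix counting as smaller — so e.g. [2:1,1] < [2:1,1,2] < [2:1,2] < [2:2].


|primitive collections| = 11. Relations:

  • {1,8}:  v_{1} + v_{8} = 0  ⇒ sig = [2:]
  • {3,6}:  v_{3} + v_{6} = 0  ⇒ sig = [2:]
  • {1,4}:  v_{1} + v_{4} = v_{7}  ⇒ sig = [2:1]
  • {7,8}:  v_{7} + v_{8} = v_{4}  ⇒ sig = [2:1]
  • {5,6}:  v_{5} + v_{6} = v_{1} + v_{7} + v_{9}  ⇒ sig = [2:1,1,1]
  • {5,8}:  v_{5} + v_{8} = v_{3} + v_{7} + v_{9}  ⇒ sig = [2:1,1,1]
  • {4,5}:  v_{4} + v_{5} = v_{3} + 2·v_{7} + v_{9}  ⇒ sig = [2:1,1,2]
  • {2,5}:  v_{2} + v_{5} = 2·v_{1} + v_{3}  ⇒ sig = [2:1,2]
  • {2,4,9}:  v_{2} + v_{4} + v_{9} = 0  ⇒ sig = [3:]
  • {2,7,9}:  v_{2} + v_{7} + v_{9} = v_{1}  ⇒ sig = [3:1]
  • {1,3,7,9}:  v_{1} + v_{3} + v_{7} + v_{9} = v_{5}  ⇒ sig = [4:1]

so the primitive-relation signature multiset is
    |P|=2: 8 collections, coeffs (), (), (1), (1), (1,1,1), (1,1,1), (1,1,2), (1,2)
    |P|=3: 2 collections, coeffs (), (1)
    |P|=4: 1 collection, coeffs (1)
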